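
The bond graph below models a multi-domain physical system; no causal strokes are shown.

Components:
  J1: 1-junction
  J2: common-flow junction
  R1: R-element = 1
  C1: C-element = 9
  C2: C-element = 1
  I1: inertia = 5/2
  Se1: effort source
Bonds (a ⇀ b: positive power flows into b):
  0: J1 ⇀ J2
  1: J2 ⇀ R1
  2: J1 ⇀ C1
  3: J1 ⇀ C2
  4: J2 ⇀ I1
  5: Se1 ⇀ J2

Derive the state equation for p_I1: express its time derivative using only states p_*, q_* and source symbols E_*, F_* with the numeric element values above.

dp_I1/dt = E_Se1 - 2*p_I1/5 - q_C1/9 - q_C2

β5 →J2  (source Se1 imposes e)
β2 →J1  (C1 outputs effort q/C1)
β3 →J1  (prefer integral on C2)
β0 →J2  (only one flow-in slot at J1)
β4 →I1  (I1: I, integral causality)
β1 →J2  (common-f at J2 fixed by 4)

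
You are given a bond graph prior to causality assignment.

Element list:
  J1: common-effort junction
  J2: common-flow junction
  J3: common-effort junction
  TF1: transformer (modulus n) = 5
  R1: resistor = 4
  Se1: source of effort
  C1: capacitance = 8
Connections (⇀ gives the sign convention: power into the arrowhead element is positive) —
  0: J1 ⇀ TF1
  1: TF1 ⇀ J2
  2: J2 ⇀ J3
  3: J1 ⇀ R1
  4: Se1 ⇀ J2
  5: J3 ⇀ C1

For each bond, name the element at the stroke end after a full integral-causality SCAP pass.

#0 |J1
#1 |TF1
#2 |J2
#3 |R1
#4 |J2
#5 |J3

b4 stroke→J2  (source Se1 imposes e)
b5 stroke→J3  (prefer integral on C1)
b2 stroke→J2  (J3: bond 5 brought effort, rest push out)
b1 stroke→TF1  (J2 needs exactly one f-in)
b0 stroke→J1  (TF1 one-in-one-out from 1)
b3 stroke→R1  (common-e at J1 fixed by 0)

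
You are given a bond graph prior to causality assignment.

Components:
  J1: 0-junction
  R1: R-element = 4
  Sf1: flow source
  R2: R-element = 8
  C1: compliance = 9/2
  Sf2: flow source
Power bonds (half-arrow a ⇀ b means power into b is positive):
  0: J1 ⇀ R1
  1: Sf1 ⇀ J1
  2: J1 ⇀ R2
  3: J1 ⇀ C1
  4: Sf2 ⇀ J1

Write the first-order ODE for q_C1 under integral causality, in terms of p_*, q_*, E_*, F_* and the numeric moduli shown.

dq_C1/dt = F_Sf1 + F_Sf2 - q_C1/12

b1 →Sf1  (Sf1 fixes flow; stroke at Sf1)
b4 →Sf2  (Sf2 fixes flow; stroke at Sf2)
b3 →J1  (C1 integral (e out))
b0 →R1  (J1: bond 3 brought effort, rest push out)
b2 →R2  (common-e at J1 fixed by 3)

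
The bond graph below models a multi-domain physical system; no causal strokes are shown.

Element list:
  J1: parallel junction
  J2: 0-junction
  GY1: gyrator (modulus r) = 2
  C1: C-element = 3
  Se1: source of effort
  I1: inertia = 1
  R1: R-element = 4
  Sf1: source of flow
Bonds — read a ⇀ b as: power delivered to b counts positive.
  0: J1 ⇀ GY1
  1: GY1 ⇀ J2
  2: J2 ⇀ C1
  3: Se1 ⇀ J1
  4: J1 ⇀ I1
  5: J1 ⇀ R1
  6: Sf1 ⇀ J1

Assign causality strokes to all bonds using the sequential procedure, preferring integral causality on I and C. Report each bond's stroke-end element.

b3 |J1  (Se1 (Se) sets effort on bond)
b6 |Sf1  (Sf1 (Sf) sets flow on bond)
b0 |GY1  (J1 effort already set via bond 3)
b4 |I1  (J1: bond 3 brought effort, rest push out)
b5 |R1  (0-jn J1 has e-setter on 3)
b1 |GY1  (GY GY1: same side as bond 0)
b2 |J2  (only one effort-in slot at J2)

#0 |GY1
#1 |GY1
#2 |J2
#3 |J1
#4 |I1
#5 |R1
#6 |Sf1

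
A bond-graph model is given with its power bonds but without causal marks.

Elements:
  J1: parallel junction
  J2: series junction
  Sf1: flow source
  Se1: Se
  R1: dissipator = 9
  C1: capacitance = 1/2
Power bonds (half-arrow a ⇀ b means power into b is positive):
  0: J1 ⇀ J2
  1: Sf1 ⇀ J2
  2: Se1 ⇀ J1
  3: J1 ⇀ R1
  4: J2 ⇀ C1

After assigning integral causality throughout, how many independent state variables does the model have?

bond 1 stroke at Sf1  (Sf1: flow source, stroke at near end)
bond 2 stroke at J1  (source Se1 imposes e)
bond 0 stroke at J2  (J1: bond 2 brought effort, rest push out)
bond 3 stroke at R1  (J1: bond 2 brought effort, rest push out)
bond 4 stroke at J2  (1-jn J2 has f-setter on 1)

1  (C1 all integral)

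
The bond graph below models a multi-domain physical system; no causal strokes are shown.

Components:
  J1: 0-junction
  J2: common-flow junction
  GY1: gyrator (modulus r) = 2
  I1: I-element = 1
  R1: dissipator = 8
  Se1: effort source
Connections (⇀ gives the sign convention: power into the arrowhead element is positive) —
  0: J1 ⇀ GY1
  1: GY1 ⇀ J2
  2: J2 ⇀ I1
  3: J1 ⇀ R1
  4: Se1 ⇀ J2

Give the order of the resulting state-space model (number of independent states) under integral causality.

b4 stroke→J2  (Se1 (Se) sets effort on bond)
b2 stroke→I1  (I1 outputs flow p/I1)
b1 stroke→J2  (common-f at J2 fixed by 2)
b0 stroke→J1  (through GY1, causality inverts; strokes same side of GY1)
b3 stroke→R1  (J1: bond 0 brought effort, rest push out)

1  (I1 all integral)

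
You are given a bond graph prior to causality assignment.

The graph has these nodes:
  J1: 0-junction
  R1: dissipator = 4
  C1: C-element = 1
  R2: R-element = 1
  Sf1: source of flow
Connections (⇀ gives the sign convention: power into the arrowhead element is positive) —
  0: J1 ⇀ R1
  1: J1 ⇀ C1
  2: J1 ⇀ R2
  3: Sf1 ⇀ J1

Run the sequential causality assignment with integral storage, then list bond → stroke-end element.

b0 stroke→R1
b1 stroke→J1
b2 stroke→R2
b3 stroke→Sf1

b3 stroke→Sf1  (source Sf1 imposes f)
b1 stroke→J1  (C1 integral (e out))
b0 stroke→R1  (common-e at J1 fixed by 1)
b2 stroke→R2  (J1: bond 1 brought effort, rest push out)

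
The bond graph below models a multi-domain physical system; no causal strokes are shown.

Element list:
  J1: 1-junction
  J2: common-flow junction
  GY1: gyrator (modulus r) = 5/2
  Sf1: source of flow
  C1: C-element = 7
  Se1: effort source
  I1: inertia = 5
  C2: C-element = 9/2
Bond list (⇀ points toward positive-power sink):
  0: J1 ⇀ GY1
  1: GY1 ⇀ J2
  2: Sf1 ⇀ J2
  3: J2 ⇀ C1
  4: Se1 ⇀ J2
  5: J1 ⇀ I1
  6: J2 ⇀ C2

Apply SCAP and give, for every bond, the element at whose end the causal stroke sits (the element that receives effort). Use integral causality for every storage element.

bond 2 →Sf1  (source Sf1 imposes f)
bond 4 →J2  (Se1 fixes effort; stroke away)
bond 1 →J2  (1-jn J2 has f-setter on 2)
bond 3 →J2  (J2 flow already set via bond 2)
bond 6 →J2  (1-jn J2 has f-setter on 2)
bond 0 →J1  (GY1 both-in/both-out from 1)
bond 5 →I1  (only one flow-in slot at J1)

b0 →J1
b1 →J2
b2 →Sf1
b3 →J2
b4 →J2
b5 →I1
b6 →J2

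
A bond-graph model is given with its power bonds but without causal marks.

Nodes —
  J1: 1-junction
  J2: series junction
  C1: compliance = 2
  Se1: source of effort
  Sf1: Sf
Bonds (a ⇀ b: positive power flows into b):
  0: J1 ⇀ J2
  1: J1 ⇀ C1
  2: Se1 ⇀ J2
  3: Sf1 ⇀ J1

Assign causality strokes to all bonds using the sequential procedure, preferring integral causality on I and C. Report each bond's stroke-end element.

β0 stroke→J1
β1 stroke→J1
β2 stroke→J2
β3 stroke→Sf1

bond 2 stroke at J2  (Se1 (Se) sets effort on bond)
bond 3 stroke at Sf1  (Sf1: flow source, stroke at near end)
bond 0 stroke at J1  (J1: bond 3 brought flow, rest push out)
bond 1 stroke at J1  (common-f at J1 fixed by 3)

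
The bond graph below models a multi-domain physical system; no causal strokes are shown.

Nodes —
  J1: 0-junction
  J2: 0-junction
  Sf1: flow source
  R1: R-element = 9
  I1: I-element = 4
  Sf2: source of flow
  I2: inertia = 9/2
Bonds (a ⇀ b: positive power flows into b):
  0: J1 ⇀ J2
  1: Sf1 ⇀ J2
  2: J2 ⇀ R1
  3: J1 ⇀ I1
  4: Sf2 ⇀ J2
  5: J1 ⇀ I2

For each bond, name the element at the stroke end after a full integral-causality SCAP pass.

β1 stroke→Sf1  (Sf1 (Sf) sets flow on bond)
β4 stroke→Sf2  (Sf2 fixes flow; stroke at Sf2)
β3 stroke→I1  (prefer integral on I1)
β5 stroke→I2  (I2 integral (f out))
β0 stroke→J1  (only one effort-in slot at J1)
β2 stroke→J2  (J2 needs exactly one e-in)

β0 stroke→J1
β1 stroke→Sf1
β2 stroke→J2
β3 stroke→I1
β4 stroke→Sf2
β5 stroke→I2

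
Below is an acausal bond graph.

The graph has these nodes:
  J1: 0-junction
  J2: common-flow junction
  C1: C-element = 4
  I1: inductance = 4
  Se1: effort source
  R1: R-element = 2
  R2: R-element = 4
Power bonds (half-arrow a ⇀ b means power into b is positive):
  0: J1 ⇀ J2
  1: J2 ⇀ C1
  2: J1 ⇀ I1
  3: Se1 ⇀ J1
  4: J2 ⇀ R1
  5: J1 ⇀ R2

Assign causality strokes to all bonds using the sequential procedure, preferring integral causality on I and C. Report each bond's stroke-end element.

b0 →J2
b1 →J2
b2 →I1
b3 →J1
b4 →R1
b5 →R2

bond 3 →J1  (Se1 fixes effort; stroke away)
bond 0 →J2  (0-jn J1 has e-setter on 3)
bond 2 →I1  (J1 effort already set via bond 3)
bond 5 →R2  (common-e at J1 fixed by 3)
bond 1 →J2  (C1 integral (e out))
bond 4 →R1  (only one flow-in slot at J2)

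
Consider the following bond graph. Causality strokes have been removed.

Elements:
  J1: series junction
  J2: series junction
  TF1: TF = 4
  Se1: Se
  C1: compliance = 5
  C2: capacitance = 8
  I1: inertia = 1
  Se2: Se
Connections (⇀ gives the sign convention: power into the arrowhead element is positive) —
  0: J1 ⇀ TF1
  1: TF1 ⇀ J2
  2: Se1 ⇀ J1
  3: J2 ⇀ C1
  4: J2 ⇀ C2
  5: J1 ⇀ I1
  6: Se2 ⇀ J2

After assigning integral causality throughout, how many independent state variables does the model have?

#2 →J1  (Se1: effort source, stroke at far end)
#6 →J2  (Se2 fixes effort; stroke away)
#3 →J2  (C1 outputs effort q/C1)
#4 →J2  (C2 outputs effort q/C2)
#1 →TF1  (J2 needs exactly one f-in)
#0 →J1  (through TF1, causality passes straight; one stroke at TF1)
#5 →I1  (J1: last free bond brings flow in)

3  (C1, C2, I1 all integral)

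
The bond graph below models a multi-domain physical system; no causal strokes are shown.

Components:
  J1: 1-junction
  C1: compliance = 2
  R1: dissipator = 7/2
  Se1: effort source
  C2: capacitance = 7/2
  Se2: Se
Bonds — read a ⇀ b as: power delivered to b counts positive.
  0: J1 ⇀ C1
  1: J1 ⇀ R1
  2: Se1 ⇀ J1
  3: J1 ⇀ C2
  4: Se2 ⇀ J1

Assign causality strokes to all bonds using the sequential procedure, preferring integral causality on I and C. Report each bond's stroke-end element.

b2 →J1  (Se1: effort source, stroke at far end)
b4 →J1  (Se2 fixes effort; stroke away)
b0 →J1  (prefer integral on C1)
b3 →J1  (C2 integral (e out))
b1 →R1  (J1 needs exactly one f-in)

β0 |J1
β1 |R1
β2 |J1
β3 |J1
β4 |J1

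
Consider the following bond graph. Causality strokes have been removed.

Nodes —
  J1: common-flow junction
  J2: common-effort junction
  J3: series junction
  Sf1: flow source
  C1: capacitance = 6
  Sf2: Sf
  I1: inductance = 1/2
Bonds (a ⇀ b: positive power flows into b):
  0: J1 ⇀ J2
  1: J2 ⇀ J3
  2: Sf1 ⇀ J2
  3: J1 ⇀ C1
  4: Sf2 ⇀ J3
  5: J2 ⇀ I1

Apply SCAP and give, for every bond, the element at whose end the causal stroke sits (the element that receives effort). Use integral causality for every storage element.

β2 stroke at Sf1  (Sf1: flow source, stroke at near end)
β4 stroke at Sf2  (Sf2 fixes flow; stroke at Sf2)
β1 stroke at J3  (common-f at J3 fixed by 4)
β3 stroke at J1  (prefer integral on C1)
β0 stroke at J2  (J1 needs exactly one f-in)
β5 stroke at I1  (common-e at J2 fixed by 0)

#0 stroke at J2
#1 stroke at J3
#2 stroke at Sf1
#3 stroke at J1
#4 stroke at Sf2
#5 stroke at I1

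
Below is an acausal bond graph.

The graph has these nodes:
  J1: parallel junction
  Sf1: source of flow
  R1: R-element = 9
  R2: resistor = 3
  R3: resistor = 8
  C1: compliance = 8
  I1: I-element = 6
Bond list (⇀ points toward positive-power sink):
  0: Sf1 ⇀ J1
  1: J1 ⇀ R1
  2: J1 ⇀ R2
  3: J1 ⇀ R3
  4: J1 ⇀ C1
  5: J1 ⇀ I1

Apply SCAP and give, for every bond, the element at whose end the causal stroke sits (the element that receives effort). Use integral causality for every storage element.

#0 stroke at Sf1
#1 stroke at R1
#2 stroke at R2
#3 stroke at R3
#4 stroke at J1
#5 stroke at I1

bond 0 →Sf1  (Sf1 fixes flow; stroke at Sf1)
bond 4 →J1  (C1 outputs effort q/C1)
bond 1 →R1  (0-jn J1 has e-setter on 4)
bond 2 →R2  (0-jn J1 has e-setter on 4)
bond 3 →R3  (0-jn J1 has e-setter on 4)
bond 5 →I1  (0-jn J1 has e-setter on 4)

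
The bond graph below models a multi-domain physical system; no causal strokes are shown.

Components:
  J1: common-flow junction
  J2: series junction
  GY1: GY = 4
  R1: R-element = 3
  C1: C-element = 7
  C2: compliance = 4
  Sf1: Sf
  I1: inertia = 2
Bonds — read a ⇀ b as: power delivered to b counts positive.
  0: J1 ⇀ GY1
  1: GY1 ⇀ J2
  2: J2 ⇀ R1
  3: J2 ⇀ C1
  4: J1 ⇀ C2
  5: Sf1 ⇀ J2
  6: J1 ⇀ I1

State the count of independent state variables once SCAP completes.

β5 stroke at Sf1  (Sf1 (Sf) sets flow on bond)
β1 stroke at J2  (J2 flow already set via bond 5)
β2 stroke at J2  (J2: bond 5 brought flow, rest push out)
β3 stroke at J2  (J2 flow already set via bond 5)
β0 stroke at J1  (GY1: gyrator matches bond 1)
β4 stroke at J1  (C2 integral (e out))
β6 stroke at I1  (closing 1-jn rule on J1)

3  (C1, C2, I1 all integral)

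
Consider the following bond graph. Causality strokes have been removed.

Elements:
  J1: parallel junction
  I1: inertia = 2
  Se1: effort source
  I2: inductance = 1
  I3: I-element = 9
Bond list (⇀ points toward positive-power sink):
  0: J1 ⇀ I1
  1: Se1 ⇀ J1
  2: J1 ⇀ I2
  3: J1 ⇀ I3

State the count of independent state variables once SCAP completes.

3  (I1, I2, I3 all integral)

b1 stroke→J1  (source Se1 imposes e)
b0 stroke→I1  (common-e at J1 fixed by 1)
b2 stroke→I2  (common-e at J1 fixed by 1)
b3 stroke→I3  (common-e at J1 fixed by 1)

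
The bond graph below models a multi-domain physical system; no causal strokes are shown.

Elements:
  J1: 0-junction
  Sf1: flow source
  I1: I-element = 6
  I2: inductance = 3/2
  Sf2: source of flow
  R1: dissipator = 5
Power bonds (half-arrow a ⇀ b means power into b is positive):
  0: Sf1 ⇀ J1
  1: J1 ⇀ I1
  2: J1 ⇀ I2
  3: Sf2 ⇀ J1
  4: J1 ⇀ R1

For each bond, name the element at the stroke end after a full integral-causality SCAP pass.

β0 |Sf1  (Sf1 (Sf) sets flow on bond)
β3 |Sf2  (source Sf2 imposes f)
β1 |I1  (I1 integral (f out))
β2 |I2  (I2: I, integral causality)
β4 |J1  (J1 needs exactly one e-in)

#0 stroke at Sf1
#1 stroke at I1
#2 stroke at I2
#3 stroke at Sf2
#4 stroke at J1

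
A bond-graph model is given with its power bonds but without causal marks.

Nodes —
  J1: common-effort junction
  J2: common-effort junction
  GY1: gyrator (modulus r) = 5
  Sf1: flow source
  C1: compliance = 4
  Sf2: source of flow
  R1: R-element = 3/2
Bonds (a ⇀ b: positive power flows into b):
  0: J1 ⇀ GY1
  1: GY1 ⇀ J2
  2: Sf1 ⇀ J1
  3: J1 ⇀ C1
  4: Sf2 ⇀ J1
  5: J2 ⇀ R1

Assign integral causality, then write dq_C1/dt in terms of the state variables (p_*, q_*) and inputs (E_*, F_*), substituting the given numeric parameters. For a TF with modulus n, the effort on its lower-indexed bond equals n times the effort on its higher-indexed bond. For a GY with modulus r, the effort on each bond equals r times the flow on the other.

#2 stroke at Sf1  (source Sf1 imposes f)
#4 stroke at Sf2  (Sf2 fixes flow; stroke at Sf2)
#3 stroke at J1  (C1 integral (e out))
#0 stroke at GY1  (0-jn J1 has e-setter on 3)
#1 stroke at GY1  (GY1 both-in/both-out from 0)
#5 stroke at J2  (closing 0-jn rule on J2)

dq_C1/dt = F_Sf1 + F_Sf2 - 3*q_C1/200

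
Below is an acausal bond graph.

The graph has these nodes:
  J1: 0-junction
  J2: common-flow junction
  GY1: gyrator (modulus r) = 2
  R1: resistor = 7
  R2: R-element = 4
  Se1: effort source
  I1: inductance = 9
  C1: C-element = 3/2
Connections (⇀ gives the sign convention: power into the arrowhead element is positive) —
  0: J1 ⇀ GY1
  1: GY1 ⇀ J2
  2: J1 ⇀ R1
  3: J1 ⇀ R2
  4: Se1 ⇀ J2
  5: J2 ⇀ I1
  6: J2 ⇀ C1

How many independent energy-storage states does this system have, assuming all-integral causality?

#4 →J2  (Se1 fixes effort; stroke away)
#5 →I1  (prefer integral on I1)
#1 →J2  (J2 flow already set via bond 5)
#6 →J2  (J2: bond 5 brought flow, rest push out)
#0 →J1  (GY1 both-in/both-out from 1)
#2 →R1  (J1 effort already set via bond 0)
#3 →R2  (common-e at J1 fixed by 0)

2  (C1, I1 all integral)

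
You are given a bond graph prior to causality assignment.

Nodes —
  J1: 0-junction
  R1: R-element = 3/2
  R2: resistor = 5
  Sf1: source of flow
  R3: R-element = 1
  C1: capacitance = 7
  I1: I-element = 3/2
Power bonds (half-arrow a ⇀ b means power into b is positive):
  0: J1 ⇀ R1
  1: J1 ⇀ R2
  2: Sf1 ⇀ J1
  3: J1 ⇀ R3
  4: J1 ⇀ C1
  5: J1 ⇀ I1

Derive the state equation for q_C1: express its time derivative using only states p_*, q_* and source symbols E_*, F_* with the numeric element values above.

dq_C1/dt = F_Sf1 - 2*p_I1/3 - 4*q_C1/15

b2 |Sf1  (Sf1: flow source, stroke at near end)
b4 |J1  (C1 outputs effort q/C1)
b0 |R1  (common-e at J1 fixed by 4)
b1 |R2  (common-e at J1 fixed by 4)
b3 |R3  (common-e at J1 fixed by 4)
b5 |I1  (J1 effort already set via bond 4)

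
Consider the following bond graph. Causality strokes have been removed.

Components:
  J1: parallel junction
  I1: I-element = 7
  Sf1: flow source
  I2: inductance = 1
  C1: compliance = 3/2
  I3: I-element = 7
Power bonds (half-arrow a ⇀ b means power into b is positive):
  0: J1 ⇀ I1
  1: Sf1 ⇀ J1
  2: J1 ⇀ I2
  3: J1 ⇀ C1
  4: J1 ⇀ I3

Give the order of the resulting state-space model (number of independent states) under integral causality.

#1 |Sf1  (Sf1: flow source, stroke at near end)
#0 |I1  (I1: I, integral causality)
#2 |I2  (I2 outputs flow p/I2)
#3 |J1  (prefer integral on C1)
#4 |I3  (0-jn J1 has e-setter on 3)

4  (C1, I1, I2, I3 all integral)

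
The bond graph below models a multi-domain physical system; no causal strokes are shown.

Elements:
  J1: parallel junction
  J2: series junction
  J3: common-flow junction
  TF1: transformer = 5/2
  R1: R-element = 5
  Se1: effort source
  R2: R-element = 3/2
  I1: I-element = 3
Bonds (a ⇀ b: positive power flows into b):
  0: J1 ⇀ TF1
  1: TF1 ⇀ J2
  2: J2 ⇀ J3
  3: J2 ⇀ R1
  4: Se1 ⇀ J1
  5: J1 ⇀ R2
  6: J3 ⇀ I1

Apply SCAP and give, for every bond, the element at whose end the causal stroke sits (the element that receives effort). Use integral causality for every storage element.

bond 4 stroke at J1  (Se1 fixes effort; stroke away)
bond 0 stroke at TF1  (J1: bond 4 brought effort, rest push out)
bond 5 stroke at R2  (0-jn J1 has e-setter on 4)
bond 1 stroke at J2  (TF1 one-in-one-out from 0)
bond 6 stroke at I1  (prefer integral on I1)
bond 2 stroke at J3  (1-jn J3 has f-setter on 6)
bond 3 stroke at J2  (1-jn J2 has f-setter on 2)

bond 0 stroke at TF1
bond 1 stroke at J2
bond 2 stroke at J3
bond 3 stroke at J2
bond 4 stroke at J1
bond 5 stroke at R2
bond 6 stroke at I1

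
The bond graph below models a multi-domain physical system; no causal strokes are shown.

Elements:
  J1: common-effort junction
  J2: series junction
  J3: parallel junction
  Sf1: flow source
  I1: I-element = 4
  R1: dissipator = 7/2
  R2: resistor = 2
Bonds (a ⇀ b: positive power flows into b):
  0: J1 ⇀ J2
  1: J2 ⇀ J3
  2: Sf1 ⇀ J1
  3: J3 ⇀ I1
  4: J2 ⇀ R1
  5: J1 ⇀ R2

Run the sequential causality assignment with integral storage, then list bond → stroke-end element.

#0 |J2
#1 |J3
#2 |Sf1
#3 |I1
#4 |J2
#5 |J1

bond 2 |Sf1  (Sf1 (Sf) sets flow on bond)
bond 3 |I1  (I1 outputs flow p/I1)
bond 1 |J3  (closing 0-jn rule on J3)
bond 0 |J2  (J2 flow already set via bond 1)
bond 4 |J2  (1-jn J2 has f-setter on 1)
bond 5 |J1  (J1 needs exactly one e-in)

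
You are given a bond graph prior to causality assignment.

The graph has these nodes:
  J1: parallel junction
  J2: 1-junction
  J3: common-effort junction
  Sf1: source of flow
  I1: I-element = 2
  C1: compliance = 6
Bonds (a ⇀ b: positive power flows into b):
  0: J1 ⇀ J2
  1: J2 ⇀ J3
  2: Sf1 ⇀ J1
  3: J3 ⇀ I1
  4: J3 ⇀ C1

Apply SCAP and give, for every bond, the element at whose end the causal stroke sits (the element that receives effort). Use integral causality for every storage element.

bond 0 stroke at J1
bond 1 stroke at J2
bond 2 stroke at Sf1
bond 3 stroke at I1
bond 4 stroke at J3

#2 →Sf1  (Sf1: flow source, stroke at near end)
#0 →J1  (only one effort-in slot at J1)
#1 →J2  (J2: bond 0 brought flow, rest push out)
#3 →I1  (prefer integral on I1)
#4 →J3  (closing 0-jn rule on J3)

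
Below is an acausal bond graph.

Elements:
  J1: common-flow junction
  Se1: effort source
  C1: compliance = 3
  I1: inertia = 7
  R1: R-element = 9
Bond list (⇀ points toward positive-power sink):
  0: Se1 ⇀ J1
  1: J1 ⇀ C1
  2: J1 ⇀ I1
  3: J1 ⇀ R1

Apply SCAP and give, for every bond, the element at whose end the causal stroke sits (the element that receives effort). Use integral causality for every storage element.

#0 stroke→J1
#1 stroke→J1
#2 stroke→I1
#3 stroke→J1

β0 |J1  (Se1 (Se) sets effort on bond)
β1 |J1  (C1: C, integral causality)
β2 |I1  (I1: I, integral causality)
β3 |J1  (J1 flow already set via bond 2)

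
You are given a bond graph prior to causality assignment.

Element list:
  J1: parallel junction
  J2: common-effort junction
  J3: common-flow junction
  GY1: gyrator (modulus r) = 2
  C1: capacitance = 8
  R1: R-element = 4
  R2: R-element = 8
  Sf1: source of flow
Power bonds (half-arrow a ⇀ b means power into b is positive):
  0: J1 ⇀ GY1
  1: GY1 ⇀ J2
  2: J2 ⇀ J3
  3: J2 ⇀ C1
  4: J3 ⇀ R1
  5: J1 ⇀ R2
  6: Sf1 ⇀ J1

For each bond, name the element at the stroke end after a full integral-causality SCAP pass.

#0 stroke at GY1
#1 stroke at GY1
#2 stroke at J3
#3 stroke at J2
#4 stroke at R1
#5 stroke at J1
#6 stroke at Sf1

bond 6 stroke→Sf1  (source Sf1 imposes f)
bond 3 stroke→J2  (C1 integral (e out))
bond 1 stroke→GY1  (common-e at J2 fixed by 3)
bond 2 stroke→J3  (J2 effort already set via bond 3)
bond 4 stroke→R1  (J3 needs exactly one f-in)
bond 0 stroke→GY1  (GY1: gyrator matches bond 1)
bond 5 stroke→J1  (J1: last free bond brings effort in)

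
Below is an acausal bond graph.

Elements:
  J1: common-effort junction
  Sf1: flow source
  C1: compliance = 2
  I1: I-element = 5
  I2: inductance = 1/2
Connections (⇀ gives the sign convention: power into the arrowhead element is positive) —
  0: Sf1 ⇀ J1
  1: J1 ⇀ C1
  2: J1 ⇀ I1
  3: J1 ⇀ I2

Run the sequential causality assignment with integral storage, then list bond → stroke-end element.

b0 stroke→Sf1  (Sf1: flow source, stroke at near end)
b1 stroke→J1  (C1 outputs effort q/C1)
b2 stroke→I1  (J1 effort already set via bond 1)
b3 stroke→I2  (J1 effort already set via bond 1)

β0 |Sf1
β1 |J1
β2 |I1
β3 |I2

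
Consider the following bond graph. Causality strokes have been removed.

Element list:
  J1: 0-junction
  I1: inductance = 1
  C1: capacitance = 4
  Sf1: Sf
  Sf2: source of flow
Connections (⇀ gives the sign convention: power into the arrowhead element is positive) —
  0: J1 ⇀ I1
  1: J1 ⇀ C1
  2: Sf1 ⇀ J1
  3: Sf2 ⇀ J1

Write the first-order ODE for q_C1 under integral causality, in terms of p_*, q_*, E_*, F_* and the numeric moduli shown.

dq_C1/dt = F_Sf1 + F_Sf2 - p_I1

b2 →Sf1  (Sf1 (Sf) sets flow on bond)
b3 →Sf2  (source Sf2 imposes f)
b0 →I1  (I1 outputs flow p/I1)
b1 →J1  (only one effort-in slot at J1)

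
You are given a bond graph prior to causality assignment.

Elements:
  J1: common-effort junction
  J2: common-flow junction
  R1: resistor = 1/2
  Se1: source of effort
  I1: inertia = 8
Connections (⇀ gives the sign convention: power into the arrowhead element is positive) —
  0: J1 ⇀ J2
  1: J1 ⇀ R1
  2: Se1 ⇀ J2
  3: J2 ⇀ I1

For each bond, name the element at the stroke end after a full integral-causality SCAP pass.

#2 →J2  (Se1 (Se) sets effort on bond)
#3 →I1  (I1 outputs flow p/I1)
#0 →J2  (J2 flow already set via bond 3)
#1 →J1  (only one effort-in slot at J1)

β0 stroke→J2
β1 stroke→J1
β2 stroke→J2
β3 stroke→I1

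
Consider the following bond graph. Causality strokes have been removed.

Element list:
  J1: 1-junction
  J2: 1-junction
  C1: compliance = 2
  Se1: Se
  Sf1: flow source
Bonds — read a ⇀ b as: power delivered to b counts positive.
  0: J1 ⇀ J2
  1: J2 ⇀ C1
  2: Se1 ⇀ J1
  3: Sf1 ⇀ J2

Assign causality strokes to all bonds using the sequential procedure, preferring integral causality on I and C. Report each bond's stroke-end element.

#2 →J1  (Se1 (Se) sets effort on bond)
#3 →Sf1  (Sf1 (Sf) sets flow on bond)
#0 →J2  (closing 1-jn rule on J1)
#1 →J2  (1-jn J2 has f-setter on 3)

bond 0 |J2
bond 1 |J2
bond 2 |J1
bond 3 |Sf1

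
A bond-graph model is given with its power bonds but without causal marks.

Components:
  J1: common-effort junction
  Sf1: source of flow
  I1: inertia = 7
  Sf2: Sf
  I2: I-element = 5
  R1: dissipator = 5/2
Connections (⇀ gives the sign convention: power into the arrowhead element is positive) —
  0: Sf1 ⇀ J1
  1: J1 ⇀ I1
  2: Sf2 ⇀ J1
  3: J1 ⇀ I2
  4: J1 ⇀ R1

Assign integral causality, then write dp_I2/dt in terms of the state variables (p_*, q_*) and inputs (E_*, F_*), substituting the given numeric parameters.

dp_I2/dt = 5*F_Sf1/2 + 5*F_Sf2/2 - 5*p_I1/14 - p_I2/2

β0 stroke at Sf1  (source Sf1 imposes f)
β2 stroke at Sf2  (Sf2 fixes flow; stroke at Sf2)
β1 stroke at I1  (prefer integral on I1)
β3 stroke at I2  (prefer integral on I2)
β4 stroke at J1  (J1: last free bond brings effort in)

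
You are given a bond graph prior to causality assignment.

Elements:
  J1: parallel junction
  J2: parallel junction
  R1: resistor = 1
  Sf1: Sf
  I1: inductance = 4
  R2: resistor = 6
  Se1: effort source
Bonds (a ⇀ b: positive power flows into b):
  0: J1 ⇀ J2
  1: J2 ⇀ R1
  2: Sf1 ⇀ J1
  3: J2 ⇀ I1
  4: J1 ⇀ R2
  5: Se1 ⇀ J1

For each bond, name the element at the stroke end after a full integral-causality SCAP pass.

#0 stroke at J2
#1 stroke at R1
#2 stroke at Sf1
#3 stroke at I1
#4 stroke at R2
#5 stroke at J1

bond 2 stroke→Sf1  (Sf1: flow source, stroke at near end)
bond 5 stroke→J1  (source Se1 imposes e)
bond 0 stroke→J2  (J1 effort already set via bond 5)
bond 4 stroke→R2  (J1 effort already set via bond 5)
bond 1 stroke→R1  (J2 effort already set via bond 0)
bond 3 stroke→I1  (J2: bond 0 brought effort, rest push out)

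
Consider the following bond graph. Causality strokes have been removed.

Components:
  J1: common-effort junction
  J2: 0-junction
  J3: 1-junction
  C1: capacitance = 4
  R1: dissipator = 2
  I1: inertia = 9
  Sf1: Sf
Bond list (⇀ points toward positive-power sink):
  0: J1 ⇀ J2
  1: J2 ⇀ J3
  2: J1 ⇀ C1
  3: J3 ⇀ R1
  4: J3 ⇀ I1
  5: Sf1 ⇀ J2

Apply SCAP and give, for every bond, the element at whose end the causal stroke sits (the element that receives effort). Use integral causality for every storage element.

bond 5 stroke→Sf1  (source Sf1 imposes f)
bond 2 stroke→J1  (C1 outputs effort q/C1)
bond 0 stroke→J2  (J1 effort already set via bond 2)
bond 1 stroke→J3  (J2 effort already set via bond 0)
bond 4 stroke→I1  (I1 integral (f out))
bond 3 stroke→J3  (common-f at J3 fixed by 4)

bond 0 |J2
bond 1 |J3
bond 2 |J1
bond 3 |J3
bond 4 |I1
bond 5 |Sf1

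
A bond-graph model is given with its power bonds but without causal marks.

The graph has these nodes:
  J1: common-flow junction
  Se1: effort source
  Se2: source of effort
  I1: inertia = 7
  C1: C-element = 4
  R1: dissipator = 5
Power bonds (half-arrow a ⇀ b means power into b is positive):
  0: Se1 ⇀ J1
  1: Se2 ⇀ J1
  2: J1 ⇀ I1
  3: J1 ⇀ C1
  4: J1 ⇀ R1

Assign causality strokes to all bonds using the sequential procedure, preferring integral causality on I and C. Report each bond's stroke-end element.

#0 stroke→J1  (source Se1 imposes e)
#1 stroke→J1  (Se2 fixes effort; stroke away)
#2 stroke→I1  (I1: I, integral causality)
#3 stroke→J1  (J1 flow already set via bond 2)
#4 stroke→J1  (common-f at J1 fixed by 2)

bond 0 →J1
bond 1 →J1
bond 2 →I1
bond 3 →J1
bond 4 →J1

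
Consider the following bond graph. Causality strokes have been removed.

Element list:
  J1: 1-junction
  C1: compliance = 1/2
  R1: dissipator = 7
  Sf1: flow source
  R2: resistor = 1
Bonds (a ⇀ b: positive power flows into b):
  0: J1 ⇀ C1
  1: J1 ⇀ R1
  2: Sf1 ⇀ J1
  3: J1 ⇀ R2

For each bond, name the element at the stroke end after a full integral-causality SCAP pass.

b2 stroke→Sf1  (source Sf1 imposes f)
b0 stroke→J1  (J1 flow already set via bond 2)
b1 stroke→J1  (J1: bond 2 brought flow, rest push out)
b3 stroke→J1  (J1: bond 2 brought flow, rest push out)

#0 stroke→J1
#1 stroke→J1
#2 stroke→Sf1
#3 stroke→J1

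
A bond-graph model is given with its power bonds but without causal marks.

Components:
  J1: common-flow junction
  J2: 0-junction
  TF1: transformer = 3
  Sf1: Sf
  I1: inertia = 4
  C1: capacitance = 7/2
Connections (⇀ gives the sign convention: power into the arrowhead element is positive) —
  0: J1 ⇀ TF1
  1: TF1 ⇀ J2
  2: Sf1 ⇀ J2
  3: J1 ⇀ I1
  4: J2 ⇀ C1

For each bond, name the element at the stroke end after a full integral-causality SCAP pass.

b0 |J1
b1 |TF1
b2 |Sf1
b3 |I1
b4 |J2

#2 →Sf1  (Sf1 fixes flow; stroke at Sf1)
#3 →I1  (I1 outputs flow p/I1)
#0 →J1  (common-f at J1 fixed by 3)
#1 →TF1  (through TF1, causality passes straight; one stroke at TF1)
#4 →J2  (closing 0-jn rule on J2)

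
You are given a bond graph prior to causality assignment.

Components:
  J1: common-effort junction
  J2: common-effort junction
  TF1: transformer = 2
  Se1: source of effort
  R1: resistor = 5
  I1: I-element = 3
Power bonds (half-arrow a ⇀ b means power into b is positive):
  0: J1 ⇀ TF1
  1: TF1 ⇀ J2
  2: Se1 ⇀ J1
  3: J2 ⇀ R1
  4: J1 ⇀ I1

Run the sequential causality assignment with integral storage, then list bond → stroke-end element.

bond 2 stroke at J1  (source Se1 imposes e)
bond 0 stroke at TF1  (J1 effort already set via bond 2)
bond 4 stroke at I1  (J1 effort already set via bond 2)
bond 1 stroke at J2  (through TF1, causality passes straight; one stroke at TF1)
bond 3 stroke at R1  (J2: bond 1 brought effort, rest push out)

bond 0 stroke→TF1
bond 1 stroke→J2
bond 2 stroke→J1
bond 3 stroke→R1
bond 4 stroke→I1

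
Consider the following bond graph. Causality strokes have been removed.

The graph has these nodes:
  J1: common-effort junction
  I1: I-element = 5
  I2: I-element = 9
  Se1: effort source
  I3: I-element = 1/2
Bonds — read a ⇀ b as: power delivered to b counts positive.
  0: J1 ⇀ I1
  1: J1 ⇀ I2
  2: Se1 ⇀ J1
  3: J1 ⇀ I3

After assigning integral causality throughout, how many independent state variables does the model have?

bond 2 stroke→J1  (Se1 fixes effort; stroke away)
bond 0 stroke→I1  (J1 effort already set via bond 2)
bond 1 stroke→I2  (J1: bond 2 brought effort, rest push out)
bond 3 stroke→I3  (common-e at J1 fixed by 2)

3  (I1, I2, I3 all integral)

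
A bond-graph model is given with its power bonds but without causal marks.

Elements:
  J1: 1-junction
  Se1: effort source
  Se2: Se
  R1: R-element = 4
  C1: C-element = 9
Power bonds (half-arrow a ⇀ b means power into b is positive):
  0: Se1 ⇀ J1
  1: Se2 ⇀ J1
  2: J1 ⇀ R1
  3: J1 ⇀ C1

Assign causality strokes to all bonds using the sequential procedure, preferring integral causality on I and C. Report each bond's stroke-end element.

b0 →J1
b1 →J1
b2 →R1
b3 →J1

b0 stroke→J1  (Se1 (Se) sets effort on bond)
b1 stroke→J1  (Se2: effort source, stroke at far end)
b3 stroke→J1  (C1 integral (e out))
b2 stroke→R1  (closing 1-jn rule on J1)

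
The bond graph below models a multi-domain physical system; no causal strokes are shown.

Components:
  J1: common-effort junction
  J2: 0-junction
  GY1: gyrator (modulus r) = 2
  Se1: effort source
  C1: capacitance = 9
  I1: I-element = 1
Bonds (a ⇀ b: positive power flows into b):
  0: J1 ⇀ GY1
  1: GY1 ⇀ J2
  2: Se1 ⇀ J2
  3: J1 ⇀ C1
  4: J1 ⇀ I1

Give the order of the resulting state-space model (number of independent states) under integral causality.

#2 |J2  (Se1 (Se) sets effort on bond)
#1 |GY1  (0-jn J2 has e-setter on 2)
#0 |GY1  (GY1 both-in/both-out from 1)
#3 |J1  (C1 integral (e out))
#4 |I1  (J1: bond 3 brought effort, rest push out)

2  (C1, I1 all integral)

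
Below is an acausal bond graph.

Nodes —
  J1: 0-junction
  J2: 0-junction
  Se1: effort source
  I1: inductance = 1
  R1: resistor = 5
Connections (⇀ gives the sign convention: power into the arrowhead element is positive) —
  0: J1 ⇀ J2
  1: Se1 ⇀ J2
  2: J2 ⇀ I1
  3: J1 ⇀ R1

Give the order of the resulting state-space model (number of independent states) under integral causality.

b1 stroke at J2  (Se1 fixes effort; stroke away)
b0 stroke at J1  (0-jn J2 has e-setter on 1)
b2 stroke at I1  (common-e at J2 fixed by 1)
b3 stroke at R1  (J1 effort already set via bond 0)

1  (I1 all integral)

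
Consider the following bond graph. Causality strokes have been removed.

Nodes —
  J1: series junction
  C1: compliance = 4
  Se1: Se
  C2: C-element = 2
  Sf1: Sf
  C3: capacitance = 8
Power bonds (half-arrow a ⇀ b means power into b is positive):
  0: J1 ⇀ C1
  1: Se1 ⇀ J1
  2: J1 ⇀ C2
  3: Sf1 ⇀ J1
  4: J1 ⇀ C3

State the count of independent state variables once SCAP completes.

3  (C1, C2, C3 all integral)

β1 stroke at J1  (Se1 fixes effort; stroke away)
β3 stroke at Sf1  (Sf1: flow source, stroke at near end)
β0 stroke at J1  (common-f at J1 fixed by 3)
β2 stroke at J1  (J1 flow already set via bond 3)
β4 stroke at J1  (common-f at J1 fixed by 3)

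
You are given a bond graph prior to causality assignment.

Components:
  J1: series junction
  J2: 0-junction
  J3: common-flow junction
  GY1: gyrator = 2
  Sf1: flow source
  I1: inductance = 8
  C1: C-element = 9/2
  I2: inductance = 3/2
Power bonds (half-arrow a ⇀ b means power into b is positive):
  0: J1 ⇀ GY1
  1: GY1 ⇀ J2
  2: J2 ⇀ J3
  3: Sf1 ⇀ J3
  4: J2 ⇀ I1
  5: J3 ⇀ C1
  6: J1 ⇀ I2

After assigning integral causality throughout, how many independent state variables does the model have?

bond 3 →Sf1  (Sf1 (Sf) sets flow on bond)
bond 2 →J3  (1-jn J3 has f-setter on 3)
bond 5 →J3  (common-f at J3 fixed by 3)
bond 4 →I1  (prefer integral on I1)
bond 1 →J2  (J2 needs exactly one e-in)
bond 0 →J1  (GY GY1: same side as bond 1)
bond 6 →I2  (J1: last free bond brings flow in)

3  (C1, I1, I2 all integral)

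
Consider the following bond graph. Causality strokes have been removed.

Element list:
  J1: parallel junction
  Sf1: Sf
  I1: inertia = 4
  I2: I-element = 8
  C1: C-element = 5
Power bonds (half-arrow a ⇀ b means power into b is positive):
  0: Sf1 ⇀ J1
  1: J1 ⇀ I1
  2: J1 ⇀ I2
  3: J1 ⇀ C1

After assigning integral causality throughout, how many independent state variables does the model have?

β0 stroke→Sf1  (source Sf1 imposes f)
β1 stroke→I1  (prefer integral on I1)
β2 stroke→I2  (I2 outputs flow p/I2)
β3 stroke→J1  (closing 0-jn rule on J1)

3  (C1, I1, I2 all integral)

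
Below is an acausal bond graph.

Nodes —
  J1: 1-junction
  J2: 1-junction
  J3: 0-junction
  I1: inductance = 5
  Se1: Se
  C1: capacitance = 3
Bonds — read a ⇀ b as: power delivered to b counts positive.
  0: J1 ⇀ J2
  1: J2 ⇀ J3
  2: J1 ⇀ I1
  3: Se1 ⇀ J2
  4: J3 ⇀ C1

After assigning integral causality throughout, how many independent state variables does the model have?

#3 stroke at J2  (source Se1 imposes e)
#2 stroke at I1  (I1 integral (f out))
#0 stroke at J1  (J1 flow already set via bond 2)
#1 stroke at J2  (J2: bond 0 brought flow, rest push out)
#4 stroke at J3  (J3 needs exactly one e-in)

2  (C1, I1 all integral)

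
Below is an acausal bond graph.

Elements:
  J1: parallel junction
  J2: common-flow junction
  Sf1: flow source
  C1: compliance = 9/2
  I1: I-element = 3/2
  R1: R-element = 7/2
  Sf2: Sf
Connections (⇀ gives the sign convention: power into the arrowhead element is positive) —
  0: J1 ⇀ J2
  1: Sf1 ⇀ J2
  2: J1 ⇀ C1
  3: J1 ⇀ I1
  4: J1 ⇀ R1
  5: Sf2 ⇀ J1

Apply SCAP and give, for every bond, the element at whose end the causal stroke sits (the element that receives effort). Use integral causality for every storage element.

β0 |J2
β1 |Sf1
β2 |J1
β3 |I1
β4 |R1
β5 |Sf2

β1 |Sf1  (Sf1 (Sf) sets flow on bond)
β5 |Sf2  (source Sf2 imposes f)
β0 |J2  (J2 flow already set via bond 1)
β2 |J1  (C1 outputs effort q/C1)
β3 |I1  (common-e at J1 fixed by 2)
β4 |R1  (common-e at J1 fixed by 2)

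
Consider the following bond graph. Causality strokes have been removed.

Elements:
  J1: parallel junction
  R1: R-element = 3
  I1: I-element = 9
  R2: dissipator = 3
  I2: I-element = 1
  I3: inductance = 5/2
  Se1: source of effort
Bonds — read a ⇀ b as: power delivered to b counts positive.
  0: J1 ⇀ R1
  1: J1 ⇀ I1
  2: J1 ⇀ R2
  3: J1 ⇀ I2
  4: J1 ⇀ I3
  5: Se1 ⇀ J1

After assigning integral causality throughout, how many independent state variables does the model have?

3  (I1, I2, I3 all integral)

b5 stroke at J1  (Se1: effort source, stroke at far end)
b0 stroke at R1  (0-jn J1 has e-setter on 5)
b1 stroke at I1  (0-jn J1 has e-setter on 5)
b2 stroke at R2  (J1 effort already set via bond 5)
b3 stroke at I2  (J1 effort already set via bond 5)
b4 stroke at I3  (common-e at J1 fixed by 5)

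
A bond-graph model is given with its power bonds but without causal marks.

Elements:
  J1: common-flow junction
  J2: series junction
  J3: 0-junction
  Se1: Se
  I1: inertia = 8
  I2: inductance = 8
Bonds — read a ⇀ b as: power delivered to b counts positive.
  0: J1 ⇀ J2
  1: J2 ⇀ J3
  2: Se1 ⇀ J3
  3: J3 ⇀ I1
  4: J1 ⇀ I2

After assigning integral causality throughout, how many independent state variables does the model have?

β2 stroke→J3  (Se1 (Se) sets effort on bond)
β1 stroke→J2  (common-e at J3 fixed by 2)
β3 stroke→I1  (J3 effort already set via bond 2)
β0 stroke→J1  (J2: last free bond brings flow in)
β4 stroke→I2  (closing 1-jn rule on J1)

2  (I1, I2 all integral)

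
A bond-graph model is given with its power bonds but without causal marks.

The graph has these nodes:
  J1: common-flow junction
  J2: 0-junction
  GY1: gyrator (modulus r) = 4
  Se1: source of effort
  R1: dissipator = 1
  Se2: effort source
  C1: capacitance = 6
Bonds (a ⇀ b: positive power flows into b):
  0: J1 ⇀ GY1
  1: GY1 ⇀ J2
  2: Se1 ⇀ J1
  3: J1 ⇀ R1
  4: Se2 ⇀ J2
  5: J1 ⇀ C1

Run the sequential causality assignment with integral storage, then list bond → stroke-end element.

b2 →J1  (Se1 fixes effort; stroke away)
b4 →J2  (Se2 (Se) sets effort on bond)
b1 →GY1  (0-jn J2 has e-setter on 4)
b0 →GY1  (GY GY1: same side as bond 1)
b3 →J1  (common-f at J1 fixed by 0)
b5 →J1  (common-f at J1 fixed by 0)

bond 0 |GY1
bond 1 |GY1
bond 2 |J1
bond 3 |J1
bond 4 |J2
bond 5 |J1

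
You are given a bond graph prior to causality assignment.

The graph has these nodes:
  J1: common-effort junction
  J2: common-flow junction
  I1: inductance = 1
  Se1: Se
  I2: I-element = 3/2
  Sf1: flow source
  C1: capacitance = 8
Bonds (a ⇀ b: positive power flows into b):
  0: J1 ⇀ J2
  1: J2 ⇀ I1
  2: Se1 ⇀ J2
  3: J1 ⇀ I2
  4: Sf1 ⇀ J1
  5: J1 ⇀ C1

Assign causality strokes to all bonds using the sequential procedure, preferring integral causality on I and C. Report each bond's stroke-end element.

β0 stroke at J2
β1 stroke at I1
β2 stroke at J2
β3 stroke at I2
β4 stroke at Sf1
β5 stroke at J1

β2 stroke→J2  (Se1 (Se) sets effort on bond)
β4 stroke→Sf1  (Sf1: flow source, stroke at near end)
β1 stroke→I1  (I1: I, integral causality)
β0 stroke→J2  (J2: bond 1 brought flow, rest push out)
β3 stroke→I2  (I2: I, integral causality)
β5 stroke→J1  (only one effort-in slot at J1)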